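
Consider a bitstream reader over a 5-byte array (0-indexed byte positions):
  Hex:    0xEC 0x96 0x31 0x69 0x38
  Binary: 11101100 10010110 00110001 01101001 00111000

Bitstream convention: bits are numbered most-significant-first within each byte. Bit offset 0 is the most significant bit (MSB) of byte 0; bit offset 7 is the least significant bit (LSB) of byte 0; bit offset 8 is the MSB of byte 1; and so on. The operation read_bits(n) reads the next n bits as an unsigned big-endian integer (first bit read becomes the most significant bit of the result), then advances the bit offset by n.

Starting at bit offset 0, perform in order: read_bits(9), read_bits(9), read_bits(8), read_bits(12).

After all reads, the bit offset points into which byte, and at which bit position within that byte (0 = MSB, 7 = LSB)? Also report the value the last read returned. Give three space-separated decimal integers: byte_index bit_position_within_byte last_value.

Read 1: bits[0:9] width=9 -> value=473 (bin 111011001); offset now 9 = byte 1 bit 1; 31 bits remain
Read 2: bits[9:18] width=9 -> value=88 (bin 001011000); offset now 18 = byte 2 bit 2; 22 bits remain
Read 3: bits[18:26] width=8 -> value=197 (bin 11000101); offset now 26 = byte 3 bit 2; 14 bits remain
Read 4: bits[26:38] width=12 -> value=2638 (bin 101001001110); offset now 38 = byte 4 bit 6; 2 bits remain

Answer: 4 6 2638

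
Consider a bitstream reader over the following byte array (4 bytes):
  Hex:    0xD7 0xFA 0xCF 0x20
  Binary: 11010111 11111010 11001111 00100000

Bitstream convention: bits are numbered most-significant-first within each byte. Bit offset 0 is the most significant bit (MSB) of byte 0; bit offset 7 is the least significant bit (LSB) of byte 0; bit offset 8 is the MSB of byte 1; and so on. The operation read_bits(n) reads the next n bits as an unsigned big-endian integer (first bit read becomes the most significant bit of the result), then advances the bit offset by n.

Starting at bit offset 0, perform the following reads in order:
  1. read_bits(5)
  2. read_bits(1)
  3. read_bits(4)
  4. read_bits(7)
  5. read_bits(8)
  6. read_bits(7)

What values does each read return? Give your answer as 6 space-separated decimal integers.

Answer: 26 1 15 117 158 32

Derivation:
Read 1: bits[0:5] width=5 -> value=26 (bin 11010); offset now 5 = byte 0 bit 5; 27 bits remain
Read 2: bits[5:6] width=1 -> value=1 (bin 1); offset now 6 = byte 0 bit 6; 26 bits remain
Read 3: bits[6:10] width=4 -> value=15 (bin 1111); offset now 10 = byte 1 bit 2; 22 bits remain
Read 4: bits[10:17] width=7 -> value=117 (bin 1110101); offset now 17 = byte 2 bit 1; 15 bits remain
Read 5: bits[17:25] width=8 -> value=158 (bin 10011110); offset now 25 = byte 3 bit 1; 7 bits remain
Read 6: bits[25:32] width=7 -> value=32 (bin 0100000); offset now 32 = byte 4 bit 0; 0 bits remain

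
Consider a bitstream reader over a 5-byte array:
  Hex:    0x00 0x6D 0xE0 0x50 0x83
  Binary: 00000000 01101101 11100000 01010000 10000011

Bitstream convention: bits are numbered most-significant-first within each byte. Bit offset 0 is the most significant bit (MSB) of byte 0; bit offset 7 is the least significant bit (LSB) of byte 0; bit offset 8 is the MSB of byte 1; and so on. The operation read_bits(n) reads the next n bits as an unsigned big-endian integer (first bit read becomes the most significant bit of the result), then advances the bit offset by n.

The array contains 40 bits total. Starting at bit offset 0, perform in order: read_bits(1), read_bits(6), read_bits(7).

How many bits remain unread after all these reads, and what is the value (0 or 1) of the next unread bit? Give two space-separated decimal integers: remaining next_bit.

Read 1: bits[0:1] width=1 -> value=0 (bin 0); offset now 1 = byte 0 bit 1; 39 bits remain
Read 2: bits[1:7] width=6 -> value=0 (bin 000000); offset now 7 = byte 0 bit 7; 33 bits remain
Read 3: bits[7:14] width=7 -> value=27 (bin 0011011); offset now 14 = byte 1 bit 6; 26 bits remain

Answer: 26 0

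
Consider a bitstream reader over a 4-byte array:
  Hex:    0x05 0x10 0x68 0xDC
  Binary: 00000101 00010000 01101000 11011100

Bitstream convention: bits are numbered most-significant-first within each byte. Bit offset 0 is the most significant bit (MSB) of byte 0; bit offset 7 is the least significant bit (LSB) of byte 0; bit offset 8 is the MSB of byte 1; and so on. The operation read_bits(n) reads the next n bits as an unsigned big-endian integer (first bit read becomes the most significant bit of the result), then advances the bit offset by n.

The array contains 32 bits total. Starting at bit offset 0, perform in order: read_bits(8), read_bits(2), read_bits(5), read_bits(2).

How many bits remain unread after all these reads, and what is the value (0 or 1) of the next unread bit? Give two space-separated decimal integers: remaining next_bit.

Answer: 15 1

Derivation:
Read 1: bits[0:8] width=8 -> value=5 (bin 00000101); offset now 8 = byte 1 bit 0; 24 bits remain
Read 2: bits[8:10] width=2 -> value=0 (bin 00); offset now 10 = byte 1 bit 2; 22 bits remain
Read 3: bits[10:15] width=5 -> value=8 (bin 01000); offset now 15 = byte 1 bit 7; 17 bits remain
Read 4: bits[15:17] width=2 -> value=0 (bin 00); offset now 17 = byte 2 bit 1; 15 bits remain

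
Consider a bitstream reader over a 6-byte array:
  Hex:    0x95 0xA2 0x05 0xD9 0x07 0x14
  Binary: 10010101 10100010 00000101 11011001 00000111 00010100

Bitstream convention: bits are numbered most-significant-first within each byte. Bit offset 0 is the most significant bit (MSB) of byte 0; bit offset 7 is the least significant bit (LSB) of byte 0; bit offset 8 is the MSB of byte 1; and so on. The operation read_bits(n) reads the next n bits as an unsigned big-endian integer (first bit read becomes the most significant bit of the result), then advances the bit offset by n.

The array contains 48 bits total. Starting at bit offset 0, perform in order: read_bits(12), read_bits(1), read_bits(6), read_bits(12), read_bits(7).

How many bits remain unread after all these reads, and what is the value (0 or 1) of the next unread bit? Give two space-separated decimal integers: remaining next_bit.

Read 1: bits[0:12] width=12 -> value=2394 (bin 100101011010); offset now 12 = byte 1 bit 4; 36 bits remain
Read 2: bits[12:13] width=1 -> value=0 (bin 0); offset now 13 = byte 1 bit 5; 35 bits remain
Read 3: bits[13:19] width=6 -> value=16 (bin 010000); offset now 19 = byte 2 bit 3; 29 bits remain
Read 4: bits[19:31] width=12 -> value=748 (bin 001011101100); offset now 31 = byte 3 bit 7; 17 bits remain
Read 5: bits[31:38] width=7 -> value=65 (bin 1000001); offset now 38 = byte 4 bit 6; 10 bits remain

Answer: 10 1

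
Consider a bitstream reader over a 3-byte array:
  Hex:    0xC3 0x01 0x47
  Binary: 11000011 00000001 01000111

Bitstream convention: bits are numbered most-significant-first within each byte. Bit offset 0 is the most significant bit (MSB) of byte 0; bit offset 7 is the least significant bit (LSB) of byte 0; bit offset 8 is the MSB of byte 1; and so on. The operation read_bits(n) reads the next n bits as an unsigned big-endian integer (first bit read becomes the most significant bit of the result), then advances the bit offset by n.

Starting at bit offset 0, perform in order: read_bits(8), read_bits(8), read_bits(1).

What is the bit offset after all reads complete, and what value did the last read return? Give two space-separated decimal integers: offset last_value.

Read 1: bits[0:8] width=8 -> value=195 (bin 11000011); offset now 8 = byte 1 bit 0; 16 bits remain
Read 2: bits[8:16] width=8 -> value=1 (bin 00000001); offset now 16 = byte 2 bit 0; 8 bits remain
Read 3: bits[16:17] width=1 -> value=0 (bin 0); offset now 17 = byte 2 bit 1; 7 bits remain

Answer: 17 0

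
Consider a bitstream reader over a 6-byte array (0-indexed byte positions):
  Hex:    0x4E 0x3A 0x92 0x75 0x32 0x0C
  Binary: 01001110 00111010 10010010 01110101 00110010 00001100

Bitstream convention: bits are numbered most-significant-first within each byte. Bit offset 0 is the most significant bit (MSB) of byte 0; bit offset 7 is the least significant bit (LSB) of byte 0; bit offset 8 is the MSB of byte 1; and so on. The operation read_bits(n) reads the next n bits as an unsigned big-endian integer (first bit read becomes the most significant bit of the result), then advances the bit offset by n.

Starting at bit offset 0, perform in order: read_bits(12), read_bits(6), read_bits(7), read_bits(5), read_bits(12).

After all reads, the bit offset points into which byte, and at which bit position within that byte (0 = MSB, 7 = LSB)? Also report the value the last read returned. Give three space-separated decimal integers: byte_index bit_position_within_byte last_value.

Read 1: bits[0:12] width=12 -> value=1251 (bin 010011100011); offset now 12 = byte 1 bit 4; 36 bits remain
Read 2: bits[12:18] width=6 -> value=42 (bin 101010); offset now 18 = byte 2 bit 2; 30 bits remain
Read 3: bits[18:25] width=7 -> value=36 (bin 0100100); offset now 25 = byte 3 bit 1; 23 bits remain
Read 4: bits[25:30] width=5 -> value=29 (bin 11101); offset now 30 = byte 3 bit 6; 18 bits remain
Read 5: bits[30:42] width=12 -> value=1224 (bin 010011001000); offset now 42 = byte 5 bit 2; 6 bits remain

Answer: 5 2 1224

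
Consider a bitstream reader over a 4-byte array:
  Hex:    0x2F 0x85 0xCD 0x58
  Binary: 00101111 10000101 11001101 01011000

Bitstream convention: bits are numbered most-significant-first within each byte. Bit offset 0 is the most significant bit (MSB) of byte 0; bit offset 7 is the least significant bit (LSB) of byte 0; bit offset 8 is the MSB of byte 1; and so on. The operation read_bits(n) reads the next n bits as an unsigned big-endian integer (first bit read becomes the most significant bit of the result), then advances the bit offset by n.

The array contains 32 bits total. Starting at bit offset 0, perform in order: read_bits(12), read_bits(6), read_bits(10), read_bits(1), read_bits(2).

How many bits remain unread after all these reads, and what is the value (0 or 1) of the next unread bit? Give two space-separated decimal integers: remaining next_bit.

Read 1: bits[0:12] width=12 -> value=760 (bin 001011111000); offset now 12 = byte 1 bit 4; 20 bits remain
Read 2: bits[12:18] width=6 -> value=23 (bin 010111); offset now 18 = byte 2 bit 2; 14 bits remain
Read 3: bits[18:28] width=10 -> value=213 (bin 0011010101); offset now 28 = byte 3 bit 4; 4 bits remain
Read 4: bits[28:29] width=1 -> value=1 (bin 1); offset now 29 = byte 3 bit 5; 3 bits remain
Read 5: bits[29:31] width=2 -> value=0 (bin 00); offset now 31 = byte 3 bit 7; 1 bits remain

Answer: 1 0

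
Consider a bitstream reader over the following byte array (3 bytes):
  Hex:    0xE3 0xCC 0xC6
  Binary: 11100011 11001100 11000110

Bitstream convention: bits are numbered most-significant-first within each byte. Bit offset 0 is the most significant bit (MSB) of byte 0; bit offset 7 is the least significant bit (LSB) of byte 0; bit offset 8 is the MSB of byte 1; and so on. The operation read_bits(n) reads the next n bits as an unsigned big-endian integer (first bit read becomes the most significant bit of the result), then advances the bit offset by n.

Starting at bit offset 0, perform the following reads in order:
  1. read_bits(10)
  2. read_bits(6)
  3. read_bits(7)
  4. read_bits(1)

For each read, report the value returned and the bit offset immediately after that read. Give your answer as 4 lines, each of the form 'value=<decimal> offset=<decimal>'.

Read 1: bits[0:10] width=10 -> value=911 (bin 1110001111); offset now 10 = byte 1 bit 2; 14 bits remain
Read 2: bits[10:16] width=6 -> value=12 (bin 001100); offset now 16 = byte 2 bit 0; 8 bits remain
Read 3: bits[16:23] width=7 -> value=99 (bin 1100011); offset now 23 = byte 2 bit 7; 1 bits remain
Read 4: bits[23:24] width=1 -> value=0 (bin 0); offset now 24 = byte 3 bit 0; 0 bits remain

Answer: value=911 offset=10
value=12 offset=16
value=99 offset=23
value=0 offset=24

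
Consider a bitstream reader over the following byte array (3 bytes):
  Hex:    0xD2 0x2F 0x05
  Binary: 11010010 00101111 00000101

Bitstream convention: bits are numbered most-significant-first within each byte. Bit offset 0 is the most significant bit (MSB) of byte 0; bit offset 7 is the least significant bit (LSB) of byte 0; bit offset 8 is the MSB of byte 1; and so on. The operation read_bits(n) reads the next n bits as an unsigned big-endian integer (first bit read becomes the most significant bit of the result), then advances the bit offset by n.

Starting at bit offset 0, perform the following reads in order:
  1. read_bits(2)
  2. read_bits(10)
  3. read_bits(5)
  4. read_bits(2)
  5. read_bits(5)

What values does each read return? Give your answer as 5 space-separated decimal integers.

Read 1: bits[0:2] width=2 -> value=3 (bin 11); offset now 2 = byte 0 bit 2; 22 bits remain
Read 2: bits[2:12] width=10 -> value=290 (bin 0100100010); offset now 12 = byte 1 bit 4; 12 bits remain
Read 3: bits[12:17] width=5 -> value=30 (bin 11110); offset now 17 = byte 2 bit 1; 7 bits remain
Read 4: bits[17:19] width=2 -> value=0 (bin 00); offset now 19 = byte 2 bit 3; 5 bits remain
Read 5: bits[19:24] width=5 -> value=5 (bin 00101); offset now 24 = byte 3 bit 0; 0 bits remain

Answer: 3 290 30 0 5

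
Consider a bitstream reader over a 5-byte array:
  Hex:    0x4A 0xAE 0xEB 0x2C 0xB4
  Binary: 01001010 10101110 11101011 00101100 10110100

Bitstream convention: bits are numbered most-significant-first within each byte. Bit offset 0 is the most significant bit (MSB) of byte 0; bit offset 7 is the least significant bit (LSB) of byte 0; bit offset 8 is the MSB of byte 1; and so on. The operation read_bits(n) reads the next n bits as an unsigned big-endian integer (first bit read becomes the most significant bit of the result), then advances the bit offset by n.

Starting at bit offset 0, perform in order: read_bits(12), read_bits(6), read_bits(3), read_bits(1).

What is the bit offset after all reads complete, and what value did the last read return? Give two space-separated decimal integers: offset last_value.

Answer: 22 0

Derivation:
Read 1: bits[0:12] width=12 -> value=1194 (bin 010010101010); offset now 12 = byte 1 bit 4; 28 bits remain
Read 2: bits[12:18] width=6 -> value=59 (bin 111011); offset now 18 = byte 2 bit 2; 22 bits remain
Read 3: bits[18:21] width=3 -> value=5 (bin 101); offset now 21 = byte 2 bit 5; 19 bits remain
Read 4: bits[21:22] width=1 -> value=0 (bin 0); offset now 22 = byte 2 bit 6; 18 bits remain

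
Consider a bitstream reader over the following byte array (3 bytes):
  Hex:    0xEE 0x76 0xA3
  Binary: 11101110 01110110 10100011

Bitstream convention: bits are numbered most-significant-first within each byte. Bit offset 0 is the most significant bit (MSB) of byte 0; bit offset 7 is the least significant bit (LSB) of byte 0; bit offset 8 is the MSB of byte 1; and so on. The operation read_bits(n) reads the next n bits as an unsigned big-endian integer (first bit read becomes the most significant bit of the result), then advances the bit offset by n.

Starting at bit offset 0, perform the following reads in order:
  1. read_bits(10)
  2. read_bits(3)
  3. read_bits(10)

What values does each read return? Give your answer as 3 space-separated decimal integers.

Answer: 953 6 849

Derivation:
Read 1: bits[0:10] width=10 -> value=953 (bin 1110111001); offset now 10 = byte 1 bit 2; 14 bits remain
Read 2: bits[10:13] width=3 -> value=6 (bin 110); offset now 13 = byte 1 bit 5; 11 bits remain
Read 3: bits[13:23] width=10 -> value=849 (bin 1101010001); offset now 23 = byte 2 bit 7; 1 bits remain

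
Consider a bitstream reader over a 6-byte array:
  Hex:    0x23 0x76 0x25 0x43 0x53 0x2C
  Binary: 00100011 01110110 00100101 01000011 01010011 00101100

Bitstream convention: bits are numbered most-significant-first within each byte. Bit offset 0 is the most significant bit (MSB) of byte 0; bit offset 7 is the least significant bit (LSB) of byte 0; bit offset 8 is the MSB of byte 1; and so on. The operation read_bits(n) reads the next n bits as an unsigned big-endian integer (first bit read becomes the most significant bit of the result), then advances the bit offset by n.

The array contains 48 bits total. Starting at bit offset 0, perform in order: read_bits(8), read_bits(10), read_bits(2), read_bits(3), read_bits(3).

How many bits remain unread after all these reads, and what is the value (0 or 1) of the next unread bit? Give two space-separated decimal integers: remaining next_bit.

Read 1: bits[0:8] width=8 -> value=35 (bin 00100011); offset now 8 = byte 1 bit 0; 40 bits remain
Read 2: bits[8:18] width=10 -> value=472 (bin 0111011000); offset now 18 = byte 2 bit 2; 30 bits remain
Read 3: bits[18:20] width=2 -> value=2 (bin 10); offset now 20 = byte 2 bit 4; 28 bits remain
Read 4: bits[20:23] width=3 -> value=2 (bin 010); offset now 23 = byte 2 bit 7; 25 bits remain
Read 5: bits[23:26] width=3 -> value=5 (bin 101); offset now 26 = byte 3 bit 2; 22 bits remain

Answer: 22 0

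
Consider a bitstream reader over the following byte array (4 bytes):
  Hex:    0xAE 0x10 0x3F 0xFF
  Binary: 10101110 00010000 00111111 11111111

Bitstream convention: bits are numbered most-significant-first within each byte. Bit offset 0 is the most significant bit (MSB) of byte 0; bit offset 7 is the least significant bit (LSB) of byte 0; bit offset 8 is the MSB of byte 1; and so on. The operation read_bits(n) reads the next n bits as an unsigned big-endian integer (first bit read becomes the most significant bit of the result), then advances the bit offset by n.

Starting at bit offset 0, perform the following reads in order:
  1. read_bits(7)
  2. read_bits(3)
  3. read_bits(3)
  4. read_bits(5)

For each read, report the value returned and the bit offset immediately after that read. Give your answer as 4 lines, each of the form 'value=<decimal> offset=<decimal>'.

Read 1: bits[0:7] width=7 -> value=87 (bin 1010111); offset now 7 = byte 0 bit 7; 25 bits remain
Read 2: bits[7:10] width=3 -> value=0 (bin 000); offset now 10 = byte 1 bit 2; 22 bits remain
Read 3: bits[10:13] width=3 -> value=2 (bin 010); offset now 13 = byte 1 bit 5; 19 bits remain
Read 4: bits[13:18] width=5 -> value=0 (bin 00000); offset now 18 = byte 2 bit 2; 14 bits remain

Answer: value=87 offset=7
value=0 offset=10
value=2 offset=13
value=0 offset=18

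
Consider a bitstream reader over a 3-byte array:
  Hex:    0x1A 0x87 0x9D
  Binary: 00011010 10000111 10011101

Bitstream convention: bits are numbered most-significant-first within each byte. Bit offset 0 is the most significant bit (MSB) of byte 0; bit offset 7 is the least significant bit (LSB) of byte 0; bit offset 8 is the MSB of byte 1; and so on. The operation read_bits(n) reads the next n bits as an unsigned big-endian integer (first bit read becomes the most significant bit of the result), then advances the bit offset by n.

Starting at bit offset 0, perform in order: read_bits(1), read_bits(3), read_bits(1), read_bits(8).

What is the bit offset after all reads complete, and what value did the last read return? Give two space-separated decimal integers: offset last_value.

Read 1: bits[0:1] width=1 -> value=0 (bin 0); offset now 1 = byte 0 bit 1; 23 bits remain
Read 2: bits[1:4] width=3 -> value=1 (bin 001); offset now 4 = byte 0 bit 4; 20 bits remain
Read 3: bits[4:5] width=1 -> value=1 (bin 1); offset now 5 = byte 0 bit 5; 19 bits remain
Read 4: bits[5:13] width=8 -> value=80 (bin 01010000); offset now 13 = byte 1 bit 5; 11 bits remain

Answer: 13 80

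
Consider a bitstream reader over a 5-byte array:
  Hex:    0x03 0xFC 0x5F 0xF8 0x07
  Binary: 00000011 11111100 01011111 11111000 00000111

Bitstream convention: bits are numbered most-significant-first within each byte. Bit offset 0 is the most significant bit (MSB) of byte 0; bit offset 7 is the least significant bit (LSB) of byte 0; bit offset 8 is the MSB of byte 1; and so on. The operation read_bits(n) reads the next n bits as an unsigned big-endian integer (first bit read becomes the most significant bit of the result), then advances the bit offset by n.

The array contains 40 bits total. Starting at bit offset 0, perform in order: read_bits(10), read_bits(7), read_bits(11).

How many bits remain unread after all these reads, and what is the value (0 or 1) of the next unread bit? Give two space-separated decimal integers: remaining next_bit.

Read 1: bits[0:10] width=10 -> value=15 (bin 0000001111); offset now 10 = byte 1 bit 2; 30 bits remain
Read 2: bits[10:17] width=7 -> value=120 (bin 1111000); offset now 17 = byte 2 bit 1; 23 bits remain
Read 3: bits[17:28] width=11 -> value=1535 (bin 10111111111); offset now 28 = byte 3 bit 4; 12 bits remain

Answer: 12 1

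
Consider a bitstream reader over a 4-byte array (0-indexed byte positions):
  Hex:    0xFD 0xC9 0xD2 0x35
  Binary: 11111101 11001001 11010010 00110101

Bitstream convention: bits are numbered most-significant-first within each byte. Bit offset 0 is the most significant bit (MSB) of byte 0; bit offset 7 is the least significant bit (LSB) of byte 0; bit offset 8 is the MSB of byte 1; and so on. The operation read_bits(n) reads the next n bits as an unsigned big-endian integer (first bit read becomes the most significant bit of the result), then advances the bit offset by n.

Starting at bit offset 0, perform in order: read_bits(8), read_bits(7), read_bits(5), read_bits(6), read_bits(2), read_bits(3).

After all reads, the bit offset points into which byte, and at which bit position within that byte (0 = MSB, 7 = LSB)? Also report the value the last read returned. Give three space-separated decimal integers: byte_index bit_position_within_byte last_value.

Answer: 3 7 2

Derivation:
Read 1: bits[0:8] width=8 -> value=253 (bin 11111101); offset now 8 = byte 1 bit 0; 24 bits remain
Read 2: bits[8:15] width=7 -> value=100 (bin 1100100); offset now 15 = byte 1 bit 7; 17 bits remain
Read 3: bits[15:20] width=5 -> value=29 (bin 11101); offset now 20 = byte 2 bit 4; 12 bits remain
Read 4: bits[20:26] width=6 -> value=8 (bin 001000); offset now 26 = byte 3 bit 2; 6 bits remain
Read 5: bits[26:28] width=2 -> value=3 (bin 11); offset now 28 = byte 3 bit 4; 4 bits remain
Read 6: bits[28:31] width=3 -> value=2 (bin 010); offset now 31 = byte 3 bit 7; 1 bits remain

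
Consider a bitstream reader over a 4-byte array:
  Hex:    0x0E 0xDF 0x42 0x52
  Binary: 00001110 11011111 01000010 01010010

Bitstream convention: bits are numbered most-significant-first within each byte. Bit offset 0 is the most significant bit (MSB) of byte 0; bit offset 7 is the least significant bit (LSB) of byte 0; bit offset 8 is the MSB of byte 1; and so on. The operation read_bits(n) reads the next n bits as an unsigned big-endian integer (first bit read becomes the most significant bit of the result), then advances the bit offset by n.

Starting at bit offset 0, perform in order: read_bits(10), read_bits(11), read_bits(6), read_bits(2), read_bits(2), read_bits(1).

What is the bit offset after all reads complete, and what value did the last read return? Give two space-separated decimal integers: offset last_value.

Read 1: bits[0:10] width=10 -> value=59 (bin 0000111011); offset now 10 = byte 1 bit 2; 22 bits remain
Read 2: bits[10:21] width=11 -> value=1000 (bin 01111101000); offset now 21 = byte 2 bit 5; 11 bits remain
Read 3: bits[21:27] width=6 -> value=18 (bin 010010); offset now 27 = byte 3 bit 3; 5 bits remain
Read 4: bits[27:29] width=2 -> value=2 (bin 10); offset now 29 = byte 3 bit 5; 3 bits remain
Read 5: bits[29:31] width=2 -> value=1 (bin 01); offset now 31 = byte 3 bit 7; 1 bits remain
Read 6: bits[31:32] width=1 -> value=0 (bin 0); offset now 32 = byte 4 bit 0; 0 bits remain

Answer: 32 0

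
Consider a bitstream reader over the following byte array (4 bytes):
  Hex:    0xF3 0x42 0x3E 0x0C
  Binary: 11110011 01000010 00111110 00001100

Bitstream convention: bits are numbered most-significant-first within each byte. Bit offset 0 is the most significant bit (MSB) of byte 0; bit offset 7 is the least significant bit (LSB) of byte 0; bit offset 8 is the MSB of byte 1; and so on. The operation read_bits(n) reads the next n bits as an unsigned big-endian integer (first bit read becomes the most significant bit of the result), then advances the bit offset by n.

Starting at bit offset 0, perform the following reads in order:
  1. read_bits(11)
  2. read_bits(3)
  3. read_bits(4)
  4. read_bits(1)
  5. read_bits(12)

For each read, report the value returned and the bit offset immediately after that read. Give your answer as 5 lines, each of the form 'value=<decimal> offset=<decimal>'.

Read 1: bits[0:11] width=11 -> value=1946 (bin 11110011010); offset now 11 = byte 1 bit 3; 21 bits remain
Read 2: bits[11:14] width=3 -> value=0 (bin 000); offset now 14 = byte 1 bit 6; 18 bits remain
Read 3: bits[14:18] width=4 -> value=8 (bin 1000); offset now 18 = byte 2 bit 2; 14 bits remain
Read 4: bits[18:19] width=1 -> value=1 (bin 1); offset now 19 = byte 2 bit 3; 13 bits remain
Read 5: bits[19:31] width=12 -> value=3846 (bin 111100000110); offset now 31 = byte 3 bit 7; 1 bits remain

Answer: value=1946 offset=11
value=0 offset=14
value=8 offset=18
value=1 offset=19
value=3846 offset=31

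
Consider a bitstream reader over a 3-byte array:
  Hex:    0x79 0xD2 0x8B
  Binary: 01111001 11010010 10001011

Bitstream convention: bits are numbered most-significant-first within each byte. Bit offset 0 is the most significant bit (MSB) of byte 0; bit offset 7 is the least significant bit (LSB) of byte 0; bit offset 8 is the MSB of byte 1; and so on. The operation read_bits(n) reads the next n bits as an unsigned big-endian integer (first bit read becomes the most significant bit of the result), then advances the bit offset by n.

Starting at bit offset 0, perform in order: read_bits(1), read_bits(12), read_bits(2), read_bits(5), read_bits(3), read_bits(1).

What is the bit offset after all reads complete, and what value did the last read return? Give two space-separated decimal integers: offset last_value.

Answer: 24 1

Derivation:
Read 1: bits[0:1] width=1 -> value=0 (bin 0); offset now 1 = byte 0 bit 1; 23 bits remain
Read 2: bits[1:13] width=12 -> value=3898 (bin 111100111010); offset now 13 = byte 1 bit 5; 11 bits remain
Read 3: bits[13:15] width=2 -> value=1 (bin 01); offset now 15 = byte 1 bit 7; 9 bits remain
Read 4: bits[15:20] width=5 -> value=8 (bin 01000); offset now 20 = byte 2 bit 4; 4 bits remain
Read 5: bits[20:23] width=3 -> value=5 (bin 101); offset now 23 = byte 2 bit 7; 1 bits remain
Read 6: bits[23:24] width=1 -> value=1 (bin 1); offset now 24 = byte 3 bit 0; 0 bits remain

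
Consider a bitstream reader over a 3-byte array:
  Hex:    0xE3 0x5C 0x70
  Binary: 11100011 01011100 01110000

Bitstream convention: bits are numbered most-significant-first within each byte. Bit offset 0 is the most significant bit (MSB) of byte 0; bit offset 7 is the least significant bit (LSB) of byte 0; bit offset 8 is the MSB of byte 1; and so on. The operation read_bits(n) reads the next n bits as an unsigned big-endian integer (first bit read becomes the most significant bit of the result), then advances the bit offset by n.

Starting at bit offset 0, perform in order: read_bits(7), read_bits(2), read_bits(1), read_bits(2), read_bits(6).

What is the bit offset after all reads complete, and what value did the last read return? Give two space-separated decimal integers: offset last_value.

Answer: 18 49

Derivation:
Read 1: bits[0:7] width=7 -> value=113 (bin 1110001); offset now 7 = byte 0 bit 7; 17 bits remain
Read 2: bits[7:9] width=2 -> value=2 (bin 10); offset now 9 = byte 1 bit 1; 15 bits remain
Read 3: bits[9:10] width=1 -> value=1 (bin 1); offset now 10 = byte 1 bit 2; 14 bits remain
Read 4: bits[10:12] width=2 -> value=1 (bin 01); offset now 12 = byte 1 bit 4; 12 bits remain
Read 5: bits[12:18] width=6 -> value=49 (bin 110001); offset now 18 = byte 2 bit 2; 6 bits remain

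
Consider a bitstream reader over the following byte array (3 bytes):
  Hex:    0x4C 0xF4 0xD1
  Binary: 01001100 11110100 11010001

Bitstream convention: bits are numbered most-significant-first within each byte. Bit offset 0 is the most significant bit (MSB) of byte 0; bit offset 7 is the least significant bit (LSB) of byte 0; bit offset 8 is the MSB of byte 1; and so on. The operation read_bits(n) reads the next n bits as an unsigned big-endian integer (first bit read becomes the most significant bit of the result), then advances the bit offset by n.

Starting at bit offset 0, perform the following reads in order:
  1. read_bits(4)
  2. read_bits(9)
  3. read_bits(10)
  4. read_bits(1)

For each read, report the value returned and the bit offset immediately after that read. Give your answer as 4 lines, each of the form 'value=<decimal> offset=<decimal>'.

Read 1: bits[0:4] width=4 -> value=4 (bin 0100); offset now 4 = byte 0 bit 4; 20 bits remain
Read 2: bits[4:13] width=9 -> value=414 (bin 110011110); offset now 13 = byte 1 bit 5; 11 bits remain
Read 3: bits[13:23] width=10 -> value=616 (bin 1001101000); offset now 23 = byte 2 bit 7; 1 bits remain
Read 4: bits[23:24] width=1 -> value=1 (bin 1); offset now 24 = byte 3 bit 0; 0 bits remain

Answer: value=4 offset=4
value=414 offset=13
value=616 offset=23
value=1 offset=24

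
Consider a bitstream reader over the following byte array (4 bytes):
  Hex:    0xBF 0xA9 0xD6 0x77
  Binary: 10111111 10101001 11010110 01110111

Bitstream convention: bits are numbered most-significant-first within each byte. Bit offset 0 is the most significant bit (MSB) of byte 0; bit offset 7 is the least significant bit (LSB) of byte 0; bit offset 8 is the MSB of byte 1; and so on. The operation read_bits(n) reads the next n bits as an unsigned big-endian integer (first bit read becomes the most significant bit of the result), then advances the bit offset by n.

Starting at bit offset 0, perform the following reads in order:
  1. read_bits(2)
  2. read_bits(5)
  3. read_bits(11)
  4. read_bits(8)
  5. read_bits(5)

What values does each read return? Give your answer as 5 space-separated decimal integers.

Read 1: bits[0:2] width=2 -> value=2 (bin 10); offset now 2 = byte 0 bit 2; 30 bits remain
Read 2: bits[2:7] width=5 -> value=31 (bin 11111); offset now 7 = byte 0 bit 7; 25 bits remain
Read 3: bits[7:18] width=11 -> value=1703 (bin 11010100111); offset now 18 = byte 2 bit 2; 14 bits remain
Read 4: bits[18:26] width=8 -> value=89 (bin 01011001); offset now 26 = byte 3 bit 2; 6 bits remain
Read 5: bits[26:31] width=5 -> value=27 (bin 11011); offset now 31 = byte 3 bit 7; 1 bits remain

Answer: 2 31 1703 89 27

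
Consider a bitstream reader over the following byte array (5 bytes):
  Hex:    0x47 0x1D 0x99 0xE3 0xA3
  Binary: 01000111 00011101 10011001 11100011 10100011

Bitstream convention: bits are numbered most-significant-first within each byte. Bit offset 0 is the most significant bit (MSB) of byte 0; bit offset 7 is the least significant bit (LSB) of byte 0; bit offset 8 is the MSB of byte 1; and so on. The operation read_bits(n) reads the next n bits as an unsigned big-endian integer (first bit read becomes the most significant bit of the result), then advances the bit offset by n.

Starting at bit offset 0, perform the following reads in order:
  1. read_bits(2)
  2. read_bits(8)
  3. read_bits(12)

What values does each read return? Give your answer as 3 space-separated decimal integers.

Answer: 1 28 1894

Derivation:
Read 1: bits[0:2] width=2 -> value=1 (bin 01); offset now 2 = byte 0 bit 2; 38 bits remain
Read 2: bits[2:10] width=8 -> value=28 (bin 00011100); offset now 10 = byte 1 bit 2; 30 bits remain
Read 3: bits[10:22] width=12 -> value=1894 (bin 011101100110); offset now 22 = byte 2 bit 6; 18 bits remain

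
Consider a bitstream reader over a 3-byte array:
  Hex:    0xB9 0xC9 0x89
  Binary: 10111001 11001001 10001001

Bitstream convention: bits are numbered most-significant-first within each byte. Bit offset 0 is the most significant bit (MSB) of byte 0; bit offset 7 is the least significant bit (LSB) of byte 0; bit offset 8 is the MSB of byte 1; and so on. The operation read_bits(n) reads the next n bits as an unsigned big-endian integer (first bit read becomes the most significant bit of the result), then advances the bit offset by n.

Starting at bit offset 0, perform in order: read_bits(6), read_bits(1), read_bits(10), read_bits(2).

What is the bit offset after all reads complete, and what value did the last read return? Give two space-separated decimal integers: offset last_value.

Read 1: bits[0:6] width=6 -> value=46 (bin 101110); offset now 6 = byte 0 bit 6; 18 bits remain
Read 2: bits[6:7] width=1 -> value=0 (bin 0); offset now 7 = byte 0 bit 7; 17 bits remain
Read 3: bits[7:17] width=10 -> value=915 (bin 1110010011); offset now 17 = byte 2 bit 1; 7 bits remain
Read 4: bits[17:19] width=2 -> value=0 (bin 00); offset now 19 = byte 2 bit 3; 5 bits remain

Answer: 19 0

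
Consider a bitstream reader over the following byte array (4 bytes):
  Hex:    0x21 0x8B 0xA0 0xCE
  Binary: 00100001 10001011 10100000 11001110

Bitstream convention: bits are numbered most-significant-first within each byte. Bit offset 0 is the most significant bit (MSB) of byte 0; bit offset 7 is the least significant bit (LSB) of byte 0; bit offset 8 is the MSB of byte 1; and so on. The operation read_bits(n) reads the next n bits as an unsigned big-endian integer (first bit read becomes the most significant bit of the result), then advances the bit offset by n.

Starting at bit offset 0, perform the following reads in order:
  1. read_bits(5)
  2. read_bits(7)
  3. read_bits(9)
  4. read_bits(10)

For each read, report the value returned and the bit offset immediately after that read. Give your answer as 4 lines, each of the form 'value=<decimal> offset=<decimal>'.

Answer: value=4 offset=5
value=24 offset=12
value=372 offset=21
value=103 offset=31

Derivation:
Read 1: bits[0:5] width=5 -> value=4 (bin 00100); offset now 5 = byte 0 bit 5; 27 bits remain
Read 2: bits[5:12] width=7 -> value=24 (bin 0011000); offset now 12 = byte 1 bit 4; 20 bits remain
Read 3: bits[12:21] width=9 -> value=372 (bin 101110100); offset now 21 = byte 2 bit 5; 11 bits remain
Read 4: bits[21:31] width=10 -> value=103 (bin 0001100111); offset now 31 = byte 3 bit 7; 1 bits remain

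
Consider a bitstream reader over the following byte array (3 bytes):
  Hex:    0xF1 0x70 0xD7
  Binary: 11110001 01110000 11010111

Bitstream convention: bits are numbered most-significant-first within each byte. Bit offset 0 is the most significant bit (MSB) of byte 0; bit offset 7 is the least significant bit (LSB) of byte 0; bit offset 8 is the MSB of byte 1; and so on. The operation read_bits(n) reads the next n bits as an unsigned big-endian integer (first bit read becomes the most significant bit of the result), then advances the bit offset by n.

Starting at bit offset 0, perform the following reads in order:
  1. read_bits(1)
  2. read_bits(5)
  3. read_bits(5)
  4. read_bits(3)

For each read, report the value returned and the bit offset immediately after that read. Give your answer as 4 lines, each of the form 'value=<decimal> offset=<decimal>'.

Answer: value=1 offset=1
value=28 offset=6
value=11 offset=11
value=4 offset=14

Derivation:
Read 1: bits[0:1] width=1 -> value=1 (bin 1); offset now 1 = byte 0 bit 1; 23 bits remain
Read 2: bits[1:6] width=5 -> value=28 (bin 11100); offset now 6 = byte 0 bit 6; 18 bits remain
Read 3: bits[6:11] width=5 -> value=11 (bin 01011); offset now 11 = byte 1 bit 3; 13 bits remain
Read 4: bits[11:14] width=3 -> value=4 (bin 100); offset now 14 = byte 1 bit 6; 10 bits remain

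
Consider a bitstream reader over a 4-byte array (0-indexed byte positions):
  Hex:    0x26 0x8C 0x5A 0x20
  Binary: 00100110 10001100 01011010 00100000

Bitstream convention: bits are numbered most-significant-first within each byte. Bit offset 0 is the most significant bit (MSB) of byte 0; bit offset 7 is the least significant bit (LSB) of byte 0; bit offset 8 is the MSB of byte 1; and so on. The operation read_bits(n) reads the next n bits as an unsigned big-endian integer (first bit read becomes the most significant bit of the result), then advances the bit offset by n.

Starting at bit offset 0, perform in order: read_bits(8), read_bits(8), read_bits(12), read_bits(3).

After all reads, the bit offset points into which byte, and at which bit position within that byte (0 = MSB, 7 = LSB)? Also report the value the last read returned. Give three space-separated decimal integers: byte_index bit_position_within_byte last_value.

Answer: 3 7 0

Derivation:
Read 1: bits[0:8] width=8 -> value=38 (bin 00100110); offset now 8 = byte 1 bit 0; 24 bits remain
Read 2: bits[8:16] width=8 -> value=140 (bin 10001100); offset now 16 = byte 2 bit 0; 16 bits remain
Read 3: bits[16:28] width=12 -> value=1442 (bin 010110100010); offset now 28 = byte 3 bit 4; 4 bits remain
Read 4: bits[28:31] width=3 -> value=0 (bin 000); offset now 31 = byte 3 bit 7; 1 bits remain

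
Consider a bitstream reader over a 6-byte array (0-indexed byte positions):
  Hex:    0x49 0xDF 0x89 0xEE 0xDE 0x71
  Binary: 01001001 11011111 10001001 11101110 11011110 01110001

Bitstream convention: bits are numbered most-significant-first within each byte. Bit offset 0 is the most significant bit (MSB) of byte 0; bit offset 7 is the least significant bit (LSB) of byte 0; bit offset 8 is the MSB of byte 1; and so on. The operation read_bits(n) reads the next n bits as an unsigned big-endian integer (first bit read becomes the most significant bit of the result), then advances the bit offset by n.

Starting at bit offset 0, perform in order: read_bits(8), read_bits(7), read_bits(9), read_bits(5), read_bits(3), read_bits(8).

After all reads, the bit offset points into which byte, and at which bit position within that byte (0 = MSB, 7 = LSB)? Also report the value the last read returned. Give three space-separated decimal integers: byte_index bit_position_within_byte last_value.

Read 1: bits[0:8] width=8 -> value=73 (bin 01001001); offset now 8 = byte 1 bit 0; 40 bits remain
Read 2: bits[8:15] width=7 -> value=111 (bin 1101111); offset now 15 = byte 1 bit 7; 33 bits remain
Read 3: bits[15:24] width=9 -> value=393 (bin 110001001); offset now 24 = byte 3 bit 0; 24 bits remain
Read 4: bits[24:29] width=5 -> value=29 (bin 11101); offset now 29 = byte 3 bit 5; 19 bits remain
Read 5: bits[29:32] width=3 -> value=6 (bin 110); offset now 32 = byte 4 bit 0; 16 bits remain
Read 6: bits[32:40] width=8 -> value=222 (bin 11011110); offset now 40 = byte 5 bit 0; 8 bits remain

Answer: 5 0 222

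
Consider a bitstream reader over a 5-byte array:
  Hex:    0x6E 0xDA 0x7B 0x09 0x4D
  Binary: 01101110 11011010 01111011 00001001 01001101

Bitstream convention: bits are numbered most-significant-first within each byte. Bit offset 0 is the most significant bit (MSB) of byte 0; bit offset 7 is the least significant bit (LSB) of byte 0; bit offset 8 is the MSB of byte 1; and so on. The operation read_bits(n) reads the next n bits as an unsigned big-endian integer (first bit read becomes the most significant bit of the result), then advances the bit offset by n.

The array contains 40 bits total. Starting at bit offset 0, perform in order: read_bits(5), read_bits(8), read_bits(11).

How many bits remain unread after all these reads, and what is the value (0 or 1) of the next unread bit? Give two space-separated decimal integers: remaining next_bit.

Read 1: bits[0:5] width=5 -> value=13 (bin 01101); offset now 5 = byte 0 bit 5; 35 bits remain
Read 2: bits[5:13] width=8 -> value=219 (bin 11011011); offset now 13 = byte 1 bit 5; 27 bits remain
Read 3: bits[13:24] width=11 -> value=635 (bin 01001111011); offset now 24 = byte 3 bit 0; 16 bits remain

Answer: 16 0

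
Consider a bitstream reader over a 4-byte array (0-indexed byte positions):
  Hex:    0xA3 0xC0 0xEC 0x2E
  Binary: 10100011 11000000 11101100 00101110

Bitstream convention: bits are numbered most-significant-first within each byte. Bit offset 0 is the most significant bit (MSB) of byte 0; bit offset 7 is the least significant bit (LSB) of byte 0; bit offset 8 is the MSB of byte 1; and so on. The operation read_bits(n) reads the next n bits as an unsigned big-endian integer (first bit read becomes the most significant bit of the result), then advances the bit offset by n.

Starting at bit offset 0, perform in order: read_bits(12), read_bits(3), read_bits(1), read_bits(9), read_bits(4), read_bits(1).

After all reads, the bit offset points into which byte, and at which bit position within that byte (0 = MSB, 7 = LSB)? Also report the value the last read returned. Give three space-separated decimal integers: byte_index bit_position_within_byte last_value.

Answer: 3 6 1

Derivation:
Read 1: bits[0:12] width=12 -> value=2620 (bin 101000111100); offset now 12 = byte 1 bit 4; 20 bits remain
Read 2: bits[12:15] width=3 -> value=0 (bin 000); offset now 15 = byte 1 bit 7; 17 bits remain
Read 3: bits[15:16] width=1 -> value=0 (bin 0); offset now 16 = byte 2 bit 0; 16 bits remain
Read 4: bits[16:25] width=9 -> value=472 (bin 111011000); offset now 25 = byte 3 bit 1; 7 bits remain
Read 5: bits[25:29] width=4 -> value=5 (bin 0101); offset now 29 = byte 3 bit 5; 3 bits remain
Read 6: bits[29:30] width=1 -> value=1 (bin 1); offset now 30 = byte 3 bit 6; 2 bits remain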